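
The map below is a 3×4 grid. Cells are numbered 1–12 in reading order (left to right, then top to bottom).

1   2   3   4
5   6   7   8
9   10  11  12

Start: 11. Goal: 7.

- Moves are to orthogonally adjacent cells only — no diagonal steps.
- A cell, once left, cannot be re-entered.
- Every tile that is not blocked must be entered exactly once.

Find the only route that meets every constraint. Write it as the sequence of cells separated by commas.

11, 12, 8, 4, 3, 2, 1, 5, 9, 10, 6, 7

Need to visit all 12 open cells exactly once, starting at 11 and ending at 7.
Route from 11: right 1 to 12, up 2 to 4, left 3 to 1, down 2 to 9, right 1 to 10, up 1 to 6, right 1 to 7 — 11 moves in all.
Check: all 12 open cells covered.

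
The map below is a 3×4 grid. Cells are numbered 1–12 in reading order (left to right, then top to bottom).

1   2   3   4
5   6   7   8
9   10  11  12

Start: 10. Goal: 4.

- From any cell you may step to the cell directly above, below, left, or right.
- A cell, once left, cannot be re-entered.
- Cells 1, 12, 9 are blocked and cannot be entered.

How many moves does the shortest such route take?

4

The Manhattan distance from 10 to 4 is |3−1| + |2−4| = 4, so at least 4 moves are needed.
A route of 4 moves achieves this: 10 → 6 → 2 → 3 → 4.
Since 4 matches the lower bound, it is optimal.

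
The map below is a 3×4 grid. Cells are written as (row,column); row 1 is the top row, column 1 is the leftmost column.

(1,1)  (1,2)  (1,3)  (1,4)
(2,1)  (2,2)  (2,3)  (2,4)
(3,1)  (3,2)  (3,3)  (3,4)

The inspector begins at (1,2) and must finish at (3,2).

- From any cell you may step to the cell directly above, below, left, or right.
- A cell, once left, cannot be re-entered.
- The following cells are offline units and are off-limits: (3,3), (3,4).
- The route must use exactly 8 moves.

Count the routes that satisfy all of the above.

Need simple routes of exactly 8 moves from (1,2) to (3,2) (Manhattan distance 2, so 3 moves are spent on a detour and 3 undoing it).
Enumerating: (1,2) (1,3) (1,4) (2,4) (2,3) (2,2) (2,1) (3,1) (3,2).
That gives 1 route.

1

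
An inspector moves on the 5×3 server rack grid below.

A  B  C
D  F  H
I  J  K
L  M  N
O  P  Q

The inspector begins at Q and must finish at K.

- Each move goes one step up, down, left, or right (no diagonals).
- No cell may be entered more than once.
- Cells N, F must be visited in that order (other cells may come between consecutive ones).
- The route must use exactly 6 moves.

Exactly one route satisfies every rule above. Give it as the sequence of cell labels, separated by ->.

The waypoints must appear in the order N, F, with no cell reused.
Route from Q: up to N, left to M, 2× up (reaching F), right to H, down to K — 6 moves in all.
Check: order respected (N at step 1, F at step 4); 6 moves as required.

Q -> N -> M -> J -> F -> H -> K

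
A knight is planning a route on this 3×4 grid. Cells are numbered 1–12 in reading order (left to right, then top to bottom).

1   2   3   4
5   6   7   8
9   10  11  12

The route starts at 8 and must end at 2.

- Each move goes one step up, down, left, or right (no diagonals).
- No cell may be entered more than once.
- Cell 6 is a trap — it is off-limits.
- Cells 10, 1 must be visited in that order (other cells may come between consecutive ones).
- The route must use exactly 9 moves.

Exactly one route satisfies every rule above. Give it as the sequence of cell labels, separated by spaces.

8 4 3 7 11 10 9 5 1 2

The waypoints must appear in the order 10, 1, with no cell reused.
Route from 8: up to 4, left to 3, 2× down (reaching 11), 2× left (reaching 9), 2× up (reaching 1), right to 2 — 9 moves in all.
Check: order respected (10 at step 5, 1 at step 8); 9 moves as required.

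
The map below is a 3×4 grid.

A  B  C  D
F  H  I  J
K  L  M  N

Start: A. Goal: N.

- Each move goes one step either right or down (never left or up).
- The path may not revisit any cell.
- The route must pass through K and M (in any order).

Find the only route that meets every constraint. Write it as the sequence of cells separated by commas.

Moves only go right or down, so the column and row indices never decrease.
Route from A: 2× down (reaching K), 3× right (reaching N) — 5 moves in all.
Check: all required cells visited.

A, F, K, L, M, N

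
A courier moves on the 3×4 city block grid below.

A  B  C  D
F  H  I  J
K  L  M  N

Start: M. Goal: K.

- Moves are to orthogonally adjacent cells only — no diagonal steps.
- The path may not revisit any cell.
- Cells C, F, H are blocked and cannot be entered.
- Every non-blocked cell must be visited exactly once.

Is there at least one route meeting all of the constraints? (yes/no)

no

Cell A has only one open neighbour but is neither the start nor the goal, so a Hamiltonian route would have to both enter and leave it through the same neighbour — impossible without revisiting.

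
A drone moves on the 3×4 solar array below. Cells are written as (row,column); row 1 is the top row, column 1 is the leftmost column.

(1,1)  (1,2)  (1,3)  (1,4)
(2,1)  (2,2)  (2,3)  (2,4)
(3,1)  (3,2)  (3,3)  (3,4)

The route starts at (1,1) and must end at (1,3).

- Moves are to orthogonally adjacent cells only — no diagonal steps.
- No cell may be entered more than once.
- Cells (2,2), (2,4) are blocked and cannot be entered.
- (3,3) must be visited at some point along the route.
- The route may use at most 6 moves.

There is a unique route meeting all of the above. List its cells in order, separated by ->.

(1,1) -> (2,1) -> (3,1) -> (3,2) -> (3,3) -> (2,3) -> (1,3)

The 6-move cap with required stops at (3,3) leaves no slack for detours.
Route from (1,1): 2× down (reaching (3,1)), 2× right (reaching (3,3)), 2× up (reaching (1,3)) — 6 moves in all.
Check: all required cells visited; 6 ≤ 6 moves.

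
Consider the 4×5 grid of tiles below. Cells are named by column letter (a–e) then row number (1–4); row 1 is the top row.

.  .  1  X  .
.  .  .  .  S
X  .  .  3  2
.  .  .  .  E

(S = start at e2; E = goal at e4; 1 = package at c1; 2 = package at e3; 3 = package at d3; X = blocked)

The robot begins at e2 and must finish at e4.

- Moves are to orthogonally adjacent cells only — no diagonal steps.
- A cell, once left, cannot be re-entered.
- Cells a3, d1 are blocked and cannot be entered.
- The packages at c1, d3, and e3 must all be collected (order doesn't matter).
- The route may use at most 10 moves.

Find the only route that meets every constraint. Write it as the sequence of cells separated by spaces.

e2 d2 c2 c1 b1 b2 b3 c3 d3 e3 e4

The budget equals the shortest possible length, so every move has to be on a shortest route through the required cells.
Route from e2: left 2 to c2, up 1 to c1, left 1 to b1, down 2 to b3, right 3 to e3, down 1 to e4 — 10 moves in all.
Check: all required cells visited; 10 ≤ 10 moves.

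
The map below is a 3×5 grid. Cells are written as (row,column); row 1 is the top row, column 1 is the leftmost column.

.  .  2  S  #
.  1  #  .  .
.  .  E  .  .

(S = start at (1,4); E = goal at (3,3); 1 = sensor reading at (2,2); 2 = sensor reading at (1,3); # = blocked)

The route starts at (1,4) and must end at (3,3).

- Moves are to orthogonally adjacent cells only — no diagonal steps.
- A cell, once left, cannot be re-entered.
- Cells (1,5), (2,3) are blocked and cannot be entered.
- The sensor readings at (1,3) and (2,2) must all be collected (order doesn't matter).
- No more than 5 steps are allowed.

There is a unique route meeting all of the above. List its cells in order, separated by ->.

Any route must reach (1,3) and (2,2) and still end at (3,3) within 5 moves, so the order of the required stops is forced.
Route from (1,4): left 2 to (1,2), down 2 to (3,2), right 1 to (3,3) — 5 moves in all.
Check: all required cells visited; 5 ≤ 5 moves.

(1,4) -> (1,3) -> (1,2) -> (2,2) -> (3,2) -> (3,3)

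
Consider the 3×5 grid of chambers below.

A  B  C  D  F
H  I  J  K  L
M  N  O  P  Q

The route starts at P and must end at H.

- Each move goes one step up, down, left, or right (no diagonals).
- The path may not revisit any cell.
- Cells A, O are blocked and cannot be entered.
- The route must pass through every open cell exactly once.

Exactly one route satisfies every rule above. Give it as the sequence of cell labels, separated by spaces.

P Q L F D K J C B I N M H

Need to visit all 13 open cells exactly once, starting at P and ending at H.
Route from P: right 1 to Q, up 2 to F, left 1 to D, down 1 to K, left 1 to J, up 1 to C, left 1 to B, down 2 to N, left 1 to M, up 1 to H — 12 moves in all.
Check: all 13 open cells covered.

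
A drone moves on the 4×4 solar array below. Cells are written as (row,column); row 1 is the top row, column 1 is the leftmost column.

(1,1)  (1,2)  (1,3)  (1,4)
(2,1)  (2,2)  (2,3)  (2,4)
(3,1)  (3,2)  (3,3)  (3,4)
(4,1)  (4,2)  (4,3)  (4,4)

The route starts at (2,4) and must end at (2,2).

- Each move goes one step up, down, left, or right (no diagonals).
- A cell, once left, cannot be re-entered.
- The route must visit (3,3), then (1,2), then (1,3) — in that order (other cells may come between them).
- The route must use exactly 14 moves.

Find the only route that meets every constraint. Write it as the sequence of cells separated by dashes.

The waypoints must appear in the order (3,3), (1,2), (1,3), with no cell reused.
Route from (2,4): down 2 to (4,4), left 1 to (4,3), up 1 to (3,3), left 1 to (3,2), down 1 to (4,2), left 1 to (4,1), up 3 to (1,1), right 2 to (1,3), down 1 to (2,3), left 1 to (2,2) — 14 moves in all.
Check: order respected ((3,3) at step 4, (1,2) at step 11, (1,3) at step 12); 14 moves as required.

(2,4) - (3,4) - (4,4) - (4,3) - (3,3) - (3,2) - (4,2) - (4,1) - (3,1) - (2,1) - (1,1) - (1,2) - (1,3) - (2,3) - (2,2)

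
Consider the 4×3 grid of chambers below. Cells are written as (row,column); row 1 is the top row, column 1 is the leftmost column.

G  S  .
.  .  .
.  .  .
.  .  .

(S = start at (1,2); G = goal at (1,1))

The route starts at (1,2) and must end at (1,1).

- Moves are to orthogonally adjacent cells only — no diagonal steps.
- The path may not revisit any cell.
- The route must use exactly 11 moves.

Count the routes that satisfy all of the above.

Need simple routes of exactly 11 moves from (1,2) to (1,1) (Manhattan distance 1, so 5 moves are spent on a detour and 5 undoing it).
Enumerating: (1,2) (1,3) (2,3) (3,3) (4,3) (4,2) (4,1) (3,1) (3,2) (2,2) (2,1) (1,1) | (1,2) (1,3) (2,3) (2,2) (3,2) (3,3) (4,3) (4,2) (4,1) (3,1) (2,1) (1,1).
That gives 2 routes.

2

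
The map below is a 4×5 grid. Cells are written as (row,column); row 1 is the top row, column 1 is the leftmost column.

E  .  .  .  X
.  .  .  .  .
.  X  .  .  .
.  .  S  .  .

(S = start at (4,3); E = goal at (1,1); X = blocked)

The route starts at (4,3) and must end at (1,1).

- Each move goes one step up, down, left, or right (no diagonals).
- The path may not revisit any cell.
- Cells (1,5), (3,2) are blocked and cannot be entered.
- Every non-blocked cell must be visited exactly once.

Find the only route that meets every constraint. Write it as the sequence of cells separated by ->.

(4,3) -> (4,2) -> (4,1) -> (3,1) -> (2,1) -> (2,2) -> (2,3) -> (3,3) -> (3,4) -> (4,4) -> (4,5) -> (3,5) -> (2,5) -> (2,4) -> (1,4) -> (1,3) -> (1,2) -> (1,1)

Need to visit all 18 open cells exactly once, starting at (4,3) and ending at (1,1).
Route from (4,3): 2× left (reaching (4,1)), 2× up (reaching (2,1)), 2× right (reaching (2,3)), down to (3,3), right to (3,4), down to (4,4), right to (4,5), 2× up (reaching (2,5)), left to (2,4), up to (1,4), 3× left (reaching (1,1)) — 17 moves in all.
Check: all 18 open cells covered.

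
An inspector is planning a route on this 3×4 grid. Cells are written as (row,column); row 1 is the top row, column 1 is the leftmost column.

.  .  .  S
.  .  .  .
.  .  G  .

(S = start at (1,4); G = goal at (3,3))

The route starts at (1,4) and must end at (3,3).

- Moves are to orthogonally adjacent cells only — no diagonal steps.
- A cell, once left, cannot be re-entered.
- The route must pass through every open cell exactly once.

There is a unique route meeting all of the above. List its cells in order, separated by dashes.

(1,4) - (1,3) - (1,2) - (1,1) - (2,1) - (3,1) - (3,2) - (2,2) - (2,3) - (2,4) - (3,4) - (3,3)

Need to visit all 12 open cells exactly once, starting at (1,4) and ending at (3,3).
Route from (1,4): 3× left (reaching (1,1)), 2× down (reaching (3,1)), right to (3,2), up to (2,2), 2× right (reaching (2,4)), down to (3,4), left to (3,3) — 11 moves in all.
Check: all 12 open cells covered.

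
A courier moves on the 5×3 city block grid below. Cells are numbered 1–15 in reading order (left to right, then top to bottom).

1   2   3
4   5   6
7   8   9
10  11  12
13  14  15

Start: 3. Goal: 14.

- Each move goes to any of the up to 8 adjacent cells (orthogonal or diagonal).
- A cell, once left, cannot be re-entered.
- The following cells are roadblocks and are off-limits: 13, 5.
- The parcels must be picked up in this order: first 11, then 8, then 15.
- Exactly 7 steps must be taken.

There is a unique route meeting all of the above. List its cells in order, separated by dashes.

The waypoints must appear in the order 11, 8, 15, with no cell reused.
Route from 3: 2× down (reaching 9), down-left to 11, up to 8, down-right to 12, down to 15, left to 14 — 7 moves in all.
Check: order respected (11 at step 3, 8 at step 4, 15 at step 6); 7 moves as required.

3 - 6 - 9 - 11 - 8 - 12 - 15 - 14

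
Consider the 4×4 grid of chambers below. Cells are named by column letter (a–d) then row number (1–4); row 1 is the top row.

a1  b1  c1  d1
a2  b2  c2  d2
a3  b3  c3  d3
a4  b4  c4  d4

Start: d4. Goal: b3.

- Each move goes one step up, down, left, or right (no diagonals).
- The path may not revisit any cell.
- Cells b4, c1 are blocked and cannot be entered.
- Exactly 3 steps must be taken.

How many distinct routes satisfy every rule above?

2

Need simple routes of exactly 3 moves from d4 to b3 (Manhattan distance 3, so 0 moves are spent on a detour and 0 undoing it).
Enumerating: d4 d3 c3 b3 | d4 c4 c3 b3.
That gives 2 routes.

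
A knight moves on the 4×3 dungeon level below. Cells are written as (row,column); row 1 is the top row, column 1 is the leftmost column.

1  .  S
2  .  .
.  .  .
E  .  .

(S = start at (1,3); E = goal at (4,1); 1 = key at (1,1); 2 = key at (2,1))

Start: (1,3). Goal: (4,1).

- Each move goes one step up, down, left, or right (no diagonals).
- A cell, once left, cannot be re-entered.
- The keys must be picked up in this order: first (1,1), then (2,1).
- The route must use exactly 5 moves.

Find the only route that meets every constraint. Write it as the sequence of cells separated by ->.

The waypoints must appear in the order (1,1), (2,1), with no cell reused.
Route from (1,3): 2× left (reaching (1,1)), 3× down (reaching (4,1)) — 5 moves in all.
Check: order respected (1 at step 2, 2 at step 3); 5 moves as required.

(1,3) -> (1,2) -> (1,1) -> (2,1) -> (3,1) -> (4,1)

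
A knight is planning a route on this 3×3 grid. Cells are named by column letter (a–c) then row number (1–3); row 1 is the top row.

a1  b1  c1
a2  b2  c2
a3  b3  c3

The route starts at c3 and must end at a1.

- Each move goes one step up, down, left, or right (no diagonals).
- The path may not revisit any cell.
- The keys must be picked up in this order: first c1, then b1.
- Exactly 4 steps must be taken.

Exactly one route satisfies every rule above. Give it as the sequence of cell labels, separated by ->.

The waypoints must appear in the order c1, b1, with no cell reused.
Route from c3: 2× up (reaching c1), 2× left (reaching a1) — 4 moves in all.
Check: order respected (c1 at step 2, b1 at step 3); 4 moves as required.

c3 -> c2 -> c1 -> b1 -> a1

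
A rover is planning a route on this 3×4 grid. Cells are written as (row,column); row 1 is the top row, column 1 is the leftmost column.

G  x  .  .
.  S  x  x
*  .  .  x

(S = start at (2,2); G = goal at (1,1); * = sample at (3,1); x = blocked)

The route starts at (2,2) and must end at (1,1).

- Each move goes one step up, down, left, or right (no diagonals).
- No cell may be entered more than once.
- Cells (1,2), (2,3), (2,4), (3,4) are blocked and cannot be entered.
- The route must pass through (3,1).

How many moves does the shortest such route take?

4

Any route passes through (3,1) somewhere between (2,2) and (1,1). Summing Manhattan distances along the two legs ((2,2) → (3,1) → (1,1)) gives a lower bound of 2 + 2 = 4 moves.
A route of 4 moves achieves this: (2,2) → (3,2) → (3,1) → (2,1) → (1,1).
Since 4 matches the lower bound, it is optimal.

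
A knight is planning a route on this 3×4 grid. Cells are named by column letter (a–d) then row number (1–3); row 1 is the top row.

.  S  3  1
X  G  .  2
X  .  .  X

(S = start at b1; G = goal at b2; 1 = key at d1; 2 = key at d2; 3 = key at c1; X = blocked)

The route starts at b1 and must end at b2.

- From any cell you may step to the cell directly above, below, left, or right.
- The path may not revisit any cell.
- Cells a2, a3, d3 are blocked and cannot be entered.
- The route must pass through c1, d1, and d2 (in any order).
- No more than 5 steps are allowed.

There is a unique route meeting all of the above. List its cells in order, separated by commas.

The 5-move cap with required stops at c1, d1, d2 leaves no slack for detours.
Route from b1: right 2 to d1, down 1 to d2, left 2 to b2 — 5 moves in all.
Check: all required cells visited; 5 ≤ 5 moves.

b1, c1, d1, d2, c2, b2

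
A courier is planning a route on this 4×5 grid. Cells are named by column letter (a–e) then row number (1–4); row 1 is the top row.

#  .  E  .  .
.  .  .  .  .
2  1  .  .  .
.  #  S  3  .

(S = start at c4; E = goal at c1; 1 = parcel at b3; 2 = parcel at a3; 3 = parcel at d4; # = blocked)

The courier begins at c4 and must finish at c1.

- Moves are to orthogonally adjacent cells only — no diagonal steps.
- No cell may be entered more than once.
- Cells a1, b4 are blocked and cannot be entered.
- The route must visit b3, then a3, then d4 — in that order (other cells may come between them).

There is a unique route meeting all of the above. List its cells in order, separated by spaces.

c4 c3 b3 a3 a2 b2 c2 d2 d3 d4 e4 e3 e2 e1 d1 c1

The waypoints must appear in the order b3, a3, d4, with no cell reused.
Route from c4: up to c3, 2× left (reaching a3), up to a2, 3× right (reaching d2), 2× down (reaching d4), right to e4, 3× up (reaching e1), 2× left (reaching c1) — 15 moves in all.
Check: order respected (1 at step 2, 2 at step 3, 3 at step 9).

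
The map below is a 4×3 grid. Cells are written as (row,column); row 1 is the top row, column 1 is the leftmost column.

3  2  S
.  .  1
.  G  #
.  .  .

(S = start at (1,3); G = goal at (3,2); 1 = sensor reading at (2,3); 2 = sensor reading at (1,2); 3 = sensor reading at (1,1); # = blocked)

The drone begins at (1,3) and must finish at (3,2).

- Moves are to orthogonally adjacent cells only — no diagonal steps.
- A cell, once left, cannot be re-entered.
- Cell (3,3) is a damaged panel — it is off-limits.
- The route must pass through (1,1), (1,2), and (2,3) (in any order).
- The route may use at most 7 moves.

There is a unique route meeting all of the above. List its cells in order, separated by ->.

The 7-move cap with required stops at (1,1), (1,2), (2,3) leaves no slack for detours.
Route from (1,3): down to (2,3), left to (2,2), up to (1,2), left to (1,1), 2× down (reaching (3,1)), right to (3,2) — 7 moves in all.
Check: all required cells visited; 7 ≤ 7 moves.

(1,3) -> (2,3) -> (2,2) -> (1,2) -> (1,1) -> (2,1) -> (3,1) -> (3,2)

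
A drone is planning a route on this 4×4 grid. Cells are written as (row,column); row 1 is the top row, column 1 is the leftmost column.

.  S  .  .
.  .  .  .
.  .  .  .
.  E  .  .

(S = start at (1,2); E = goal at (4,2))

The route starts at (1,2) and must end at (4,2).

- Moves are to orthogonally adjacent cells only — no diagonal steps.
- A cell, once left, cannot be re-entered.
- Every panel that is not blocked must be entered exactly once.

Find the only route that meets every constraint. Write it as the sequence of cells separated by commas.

Need to visit all 16 open cells exactly once, starting at (1,2) and ending at (4,2).
Cell (1,4) has only two open neighbours ((2,4) and (1,3)), so the path must pass straight through it: one of those is the cell it's entered from and the other is where it exits.
Route from (1,2): left to (1,1), down to (2,1), 2× right (reaching (2,3)), up to (1,3), right to (1,4), 3× down (reaching (4,4)), left to (4,3), up to (3,3), 2× left (reaching (3,1)), down to (4,1), right to (4,2) — 15 moves in all.
Check: all 16 open cells covered.

(1,2), (1,1), (2,1), (2,2), (2,3), (1,3), (1,4), (2,4), (3,4), (4,4), (4,3), (3,3), (3,2), (3,1), (4,1), (4,2)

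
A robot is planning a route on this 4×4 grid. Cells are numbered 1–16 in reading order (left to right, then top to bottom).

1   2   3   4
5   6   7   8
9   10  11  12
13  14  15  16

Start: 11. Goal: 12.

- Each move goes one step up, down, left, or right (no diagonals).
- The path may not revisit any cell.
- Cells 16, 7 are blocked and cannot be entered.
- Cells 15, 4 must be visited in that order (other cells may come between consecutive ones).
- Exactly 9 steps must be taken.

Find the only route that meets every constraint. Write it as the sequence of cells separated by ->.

11 -> 15 -> 14 -> 10 -> 6 -> 2 -> 3 -> 4 -> 8 -> 12

The waypoints must appear in the order 15, 4, with no cell reused.
Route from 11: down to 15, left to 14, 3× up (reaching 2), 2× right (reaching 4), 2× down (reaching 12) — 9 moves in all.
Check: order respected (15 at step 1, 4 at step 7); 9 moves as required.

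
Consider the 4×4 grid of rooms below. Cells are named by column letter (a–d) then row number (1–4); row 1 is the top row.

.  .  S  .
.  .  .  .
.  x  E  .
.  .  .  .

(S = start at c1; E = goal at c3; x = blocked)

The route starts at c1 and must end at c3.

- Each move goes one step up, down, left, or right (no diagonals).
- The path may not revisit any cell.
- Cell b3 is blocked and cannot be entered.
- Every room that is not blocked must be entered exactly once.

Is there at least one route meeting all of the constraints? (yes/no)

yes

One route that works: c1 → d1 → d2 → d3 → d4 → c4 → b4 → a4 → a3 → a2 → a1 → b1 → b2 → c2 → c3.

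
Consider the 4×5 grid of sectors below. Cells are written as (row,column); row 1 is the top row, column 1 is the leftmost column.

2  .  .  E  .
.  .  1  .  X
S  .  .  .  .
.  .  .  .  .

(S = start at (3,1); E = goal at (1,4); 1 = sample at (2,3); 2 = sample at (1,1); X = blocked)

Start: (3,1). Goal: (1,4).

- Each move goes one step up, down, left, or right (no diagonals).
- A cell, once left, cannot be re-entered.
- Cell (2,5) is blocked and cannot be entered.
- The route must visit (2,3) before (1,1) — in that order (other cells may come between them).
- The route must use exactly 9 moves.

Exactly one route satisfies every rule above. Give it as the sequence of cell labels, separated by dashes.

(3,1) - (3,2) - (3,3) - (2,3) - (2,2) - (2,1) - (1,1) - (1,2) - (1,3) - (1,4)

The waypoints must appear in the order (2,3), (1,1), with no cell reused.
Route from (3,1): right 2 to (3,3), up 1 to (2,3), left 2 to (2,1), up 1 to (1,1), right 3 to (1,4) — 9 moves in all.
Check: order respected (1 at step 3, 2 at step 6); 9 moves as required.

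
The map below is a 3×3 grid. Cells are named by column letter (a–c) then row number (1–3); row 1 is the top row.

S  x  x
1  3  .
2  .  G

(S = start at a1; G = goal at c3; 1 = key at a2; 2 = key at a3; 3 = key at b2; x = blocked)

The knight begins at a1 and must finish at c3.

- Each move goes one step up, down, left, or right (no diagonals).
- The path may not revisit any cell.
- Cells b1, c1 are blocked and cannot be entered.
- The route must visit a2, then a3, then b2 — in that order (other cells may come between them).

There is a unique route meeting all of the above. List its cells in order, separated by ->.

The waypoints must appear in the order a2, a3, b2, with no cell reused.
Route from a1: 2× down (reaching a3), right to b3, up to b2, right to c2, down to c3 — 6 moves in all.
Check: order respected (1 at step 1, 2 at step 2, 3 at step 4).

a1 -> a2 -> a3 -> b3 -> b2 -> c2 -> c3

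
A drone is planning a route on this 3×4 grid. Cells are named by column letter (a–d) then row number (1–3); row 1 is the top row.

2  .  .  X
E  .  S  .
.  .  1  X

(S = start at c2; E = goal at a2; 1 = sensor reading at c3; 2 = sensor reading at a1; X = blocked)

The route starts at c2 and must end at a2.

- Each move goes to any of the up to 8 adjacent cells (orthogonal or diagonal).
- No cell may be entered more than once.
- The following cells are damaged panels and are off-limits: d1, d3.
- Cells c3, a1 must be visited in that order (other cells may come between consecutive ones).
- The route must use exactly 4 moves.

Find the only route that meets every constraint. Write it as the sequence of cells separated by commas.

The waypoints must appear in the order c3, a1, with no cell reused.
Route from c2: down 1 to c3, up-left 2 to a1, down 1 to a2 — 4 moves in all.
Check: order respected (1 at step 1, 2 at step 3); 4 moves as required.

c2, c3, b2, a1, a2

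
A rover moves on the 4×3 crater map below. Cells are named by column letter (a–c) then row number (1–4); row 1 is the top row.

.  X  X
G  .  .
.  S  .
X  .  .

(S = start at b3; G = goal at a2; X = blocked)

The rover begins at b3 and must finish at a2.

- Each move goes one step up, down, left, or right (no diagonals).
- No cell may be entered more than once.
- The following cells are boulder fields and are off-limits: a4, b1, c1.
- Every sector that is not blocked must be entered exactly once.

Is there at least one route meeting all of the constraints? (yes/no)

no

Cell a1 has only one open neighbour but is neither the start nor the goal, so a Hamiltonian route would have to both enter and leave it through the same neighbour — impossible without revisiting.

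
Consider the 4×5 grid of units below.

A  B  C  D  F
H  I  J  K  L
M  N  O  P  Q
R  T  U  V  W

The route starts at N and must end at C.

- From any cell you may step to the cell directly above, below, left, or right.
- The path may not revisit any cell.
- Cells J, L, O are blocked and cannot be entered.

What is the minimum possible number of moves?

3

The Manhattan distance from N to C is |3−1| + |2−3| = 3, so at least 3 moves are needed.
A route of 3 moves achieves this: N → I → B → C.
Since 3 matches the lower bound, it is optimal.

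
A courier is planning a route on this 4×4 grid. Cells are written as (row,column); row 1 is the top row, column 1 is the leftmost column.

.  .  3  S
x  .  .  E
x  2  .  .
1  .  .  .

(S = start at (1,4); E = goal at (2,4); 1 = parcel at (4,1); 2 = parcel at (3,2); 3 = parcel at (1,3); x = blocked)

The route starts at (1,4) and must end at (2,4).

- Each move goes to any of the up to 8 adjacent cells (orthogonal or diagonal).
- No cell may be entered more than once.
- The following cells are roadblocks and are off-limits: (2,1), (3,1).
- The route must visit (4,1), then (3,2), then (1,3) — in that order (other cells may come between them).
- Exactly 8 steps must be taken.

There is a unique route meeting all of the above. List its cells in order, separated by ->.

(1,4) -> (2,3) -> (3,3) -> (4,2) -> (4,1) -> (3,2) -> (2,2) -> (1,3) -> (2,4)

The waypoints must appear in the order (4,1), (3,2), (1,3), with no cell reused.
Route from (1,4): down-left to (2,3), down to (3,3), down-left to (4,2), left to (4,1), up-right to (3,2), up to (2,2), up-right to (1,3), down-right to (2,4) — 8 moves in all.
Check: order respected (1 at step 4, 2 at step 5, 3 at step 7); 8 moves as required.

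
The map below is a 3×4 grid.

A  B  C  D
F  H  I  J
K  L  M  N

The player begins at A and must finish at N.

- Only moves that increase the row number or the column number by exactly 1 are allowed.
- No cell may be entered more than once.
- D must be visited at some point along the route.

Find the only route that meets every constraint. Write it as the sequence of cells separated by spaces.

A B C D J N

Moves only go right or down, so the column and row indices never decrease.
Route from A: right 3 to D, down 2 to N — 5 moves in all.
Check: all required cells visited.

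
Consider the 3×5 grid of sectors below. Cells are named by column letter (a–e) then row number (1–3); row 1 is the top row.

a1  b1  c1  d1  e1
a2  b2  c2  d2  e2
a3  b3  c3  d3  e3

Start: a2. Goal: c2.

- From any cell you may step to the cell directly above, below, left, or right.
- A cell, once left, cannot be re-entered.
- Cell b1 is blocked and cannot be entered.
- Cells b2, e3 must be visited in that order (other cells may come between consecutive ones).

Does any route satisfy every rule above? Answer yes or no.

One route that works: a2 → b2 → b3 → c3 → d3 → e3 → e2 → d2 → c2.

yes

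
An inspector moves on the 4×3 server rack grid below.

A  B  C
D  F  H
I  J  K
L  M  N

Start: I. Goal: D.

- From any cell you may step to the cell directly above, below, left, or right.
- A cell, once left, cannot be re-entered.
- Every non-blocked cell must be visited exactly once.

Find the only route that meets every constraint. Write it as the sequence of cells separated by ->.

I -> L -> M -> N -> K -> J -> F -> H -> C -> B -> A -> D

Need to visit all 12 open cells exactly once, starting at I and ending at D.
Cell N has only two open neighbours (K and M), so the path must pass straight through it: one of those is the cell it's entered from and the other is where it exits.
Route from I: down 1 to L, right 2 to N, up 1 to K, left 1 to J, up 1 to F, right 1 to H, up 1 to C, left 2 to A, down 1 to D — 11 moves in all.
Check: all 12 open cells covered.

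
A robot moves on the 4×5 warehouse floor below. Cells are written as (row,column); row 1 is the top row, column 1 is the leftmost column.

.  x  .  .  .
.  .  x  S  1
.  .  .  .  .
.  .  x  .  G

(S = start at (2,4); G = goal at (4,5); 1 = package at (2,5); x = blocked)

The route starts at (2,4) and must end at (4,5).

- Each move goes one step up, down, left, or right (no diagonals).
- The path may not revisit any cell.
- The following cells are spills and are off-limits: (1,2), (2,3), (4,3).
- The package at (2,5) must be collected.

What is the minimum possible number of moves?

Any route passes through (2,5) somewhere between (2,4) and (4,5). Summing Manhattan distances along the two legs ((2,4) → (2,5) → (4,5)) gives a lower bound of 1 + 2 = 3 moves.
A route of 3 moves achieves this: (2,4) → (2,5) → (3,5) → (4,5).
Since 3 matches the lower bound, it is optimal.

3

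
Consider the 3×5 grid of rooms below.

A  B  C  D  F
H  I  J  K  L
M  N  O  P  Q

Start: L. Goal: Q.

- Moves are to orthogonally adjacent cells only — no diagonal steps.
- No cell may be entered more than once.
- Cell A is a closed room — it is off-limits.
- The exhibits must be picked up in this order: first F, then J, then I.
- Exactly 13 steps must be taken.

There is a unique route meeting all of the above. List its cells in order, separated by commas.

L, F, D, K, J, C, B, I, H, M, N, O, P, Q

The waypoints must appear in the order F, J, I, with no cell reused.
Route from L: up 1 to F, left 1 to D, down 1 to K, left 1 to J, up 1 to C, left 1 to B, down 1 to I, left 1 to H, down 1 to M, right 4 to Q — 13 moves in all.
Check: order respected (F at step 1, J at step 4, I at step 7); 13 moves as required.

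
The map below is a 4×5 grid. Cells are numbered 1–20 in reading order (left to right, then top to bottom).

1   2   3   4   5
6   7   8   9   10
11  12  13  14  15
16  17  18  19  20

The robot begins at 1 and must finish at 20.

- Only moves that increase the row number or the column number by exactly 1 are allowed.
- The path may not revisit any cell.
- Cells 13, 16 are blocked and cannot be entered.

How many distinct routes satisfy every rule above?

A right/down-only route from 1 to 20 makes exactly 3 down-moves and 4 right-moves in some order.
With no other constraints that would be C(7,3) = 35 routes.
Subtract routes through each blocked cell (inclusion–exclusion for overlaps): − through 13: 18 − through 16: 1 → 16.
That gives 16 routes.

16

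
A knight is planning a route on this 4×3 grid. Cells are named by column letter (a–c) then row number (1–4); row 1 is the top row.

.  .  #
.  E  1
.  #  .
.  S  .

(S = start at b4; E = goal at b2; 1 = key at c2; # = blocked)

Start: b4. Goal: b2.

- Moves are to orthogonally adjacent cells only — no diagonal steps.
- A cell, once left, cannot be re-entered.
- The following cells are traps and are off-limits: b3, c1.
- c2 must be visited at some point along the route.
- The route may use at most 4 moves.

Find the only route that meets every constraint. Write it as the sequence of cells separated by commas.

b4, c4, c3, c2, b2

The budget equals the shortest possible length, so every move has to be on a shortest route through the required cells.
Route from b4: right 1 to c4, up 2 to c2, left 1 to b2 — 4 moves in all.
Check: all required cells visited; 4 ≤ 4 moves.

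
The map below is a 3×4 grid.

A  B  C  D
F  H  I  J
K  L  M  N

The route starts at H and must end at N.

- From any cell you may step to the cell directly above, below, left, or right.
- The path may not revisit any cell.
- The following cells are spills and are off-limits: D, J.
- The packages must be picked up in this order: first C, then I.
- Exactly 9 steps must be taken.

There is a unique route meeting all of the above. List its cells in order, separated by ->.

H -> L -> K -> F -> A -> B -> C -> I -> M -> N

The waypoints must appear in the order C, I, with no cell reused.
Route from H: down 1 to L, left 1 to K, up 2 to A, right 2 to C, down 2 to M, right 1 to N — 9 moves in all.
Check: order respected (C at step 6, I at step 7); 9 moves as required.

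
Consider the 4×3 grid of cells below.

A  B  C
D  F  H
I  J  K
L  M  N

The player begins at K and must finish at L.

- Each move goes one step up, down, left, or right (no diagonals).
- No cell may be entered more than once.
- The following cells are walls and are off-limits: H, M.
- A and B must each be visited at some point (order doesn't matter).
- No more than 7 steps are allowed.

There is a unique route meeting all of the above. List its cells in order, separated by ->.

Any route must reach A and B and still end at L within 7 moves, so the order of the required stops is forced.
Route from K: left 1 to J, up 2 to B, left 1 to A, down 3 to L — 7 moves in all.
Check: all required cells visited; 7 ≤ 7 moves.

K -> J -> F -> B -> A -> D -> I -> L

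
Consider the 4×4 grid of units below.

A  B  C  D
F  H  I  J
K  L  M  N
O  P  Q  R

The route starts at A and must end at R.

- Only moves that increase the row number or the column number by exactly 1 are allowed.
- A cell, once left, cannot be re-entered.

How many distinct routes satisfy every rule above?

20

A right/down-only route from A to R makes exactly 3 down-moves and 3 right-moves in some order.
With no other constraints that would be C(6,3) = 20 routes.
That gives 20 routes.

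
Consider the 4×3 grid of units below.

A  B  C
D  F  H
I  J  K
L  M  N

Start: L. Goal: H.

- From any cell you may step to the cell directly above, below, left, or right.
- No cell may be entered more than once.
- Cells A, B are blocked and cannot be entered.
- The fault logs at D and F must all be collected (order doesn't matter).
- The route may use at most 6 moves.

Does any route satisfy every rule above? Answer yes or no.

yes

One route that works: L → I → D → F → H.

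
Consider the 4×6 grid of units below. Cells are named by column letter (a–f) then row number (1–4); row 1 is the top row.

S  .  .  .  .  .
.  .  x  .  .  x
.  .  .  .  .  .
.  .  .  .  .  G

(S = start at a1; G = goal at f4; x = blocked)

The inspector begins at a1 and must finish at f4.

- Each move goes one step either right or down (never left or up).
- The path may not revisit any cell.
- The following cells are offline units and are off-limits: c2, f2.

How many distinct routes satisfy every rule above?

23

A right/down-only route from a1 to f4 makes exactly 3 down-moves and 5 right-moves in some order.
With no other constraints that would be C(8,3) = 56 routes.
Subtract routes through each blocked cell (inclusion–exclusion for overlaps): − through c2: 30 − through f2: 6 + through c2&f2: 3 → 23.
That gives 23 routes.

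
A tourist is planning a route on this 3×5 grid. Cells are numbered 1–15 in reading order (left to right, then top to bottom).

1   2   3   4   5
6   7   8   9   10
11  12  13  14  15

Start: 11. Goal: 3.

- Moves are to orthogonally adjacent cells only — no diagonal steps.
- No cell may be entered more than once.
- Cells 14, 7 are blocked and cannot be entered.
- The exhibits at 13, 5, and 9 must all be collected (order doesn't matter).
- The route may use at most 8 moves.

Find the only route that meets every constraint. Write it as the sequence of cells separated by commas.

11, 12, 13, 8, 9, 10, 5, 4, 3

The budget equals the shortest possible length, so every move has to be on a shortest route through the required cells.
Route from 11: right 2 to 13, up 1 to 8, right 2 to 10, up 1 to 5, left 2 to 3 — 8 moves in all.
Check: all required cells visited; 8 ≤ 8 moves.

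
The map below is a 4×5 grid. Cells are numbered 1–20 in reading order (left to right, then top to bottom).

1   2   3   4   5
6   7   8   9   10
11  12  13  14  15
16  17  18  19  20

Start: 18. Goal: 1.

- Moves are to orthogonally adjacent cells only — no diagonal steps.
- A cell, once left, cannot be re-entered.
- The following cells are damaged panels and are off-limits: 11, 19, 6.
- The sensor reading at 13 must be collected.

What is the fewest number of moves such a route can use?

Any route passes through 13 somewhere between 18 and 1. Summing Manhattan distances along the two legs (18 → 13 → 1) gives a lower bound of 1 + 4 = 5 moves.
A route of 5 moves achieves this: 18 → 13 → 8 → 3 → 2 → 1.
Since 5 matches the lower bound, it is optimal.

5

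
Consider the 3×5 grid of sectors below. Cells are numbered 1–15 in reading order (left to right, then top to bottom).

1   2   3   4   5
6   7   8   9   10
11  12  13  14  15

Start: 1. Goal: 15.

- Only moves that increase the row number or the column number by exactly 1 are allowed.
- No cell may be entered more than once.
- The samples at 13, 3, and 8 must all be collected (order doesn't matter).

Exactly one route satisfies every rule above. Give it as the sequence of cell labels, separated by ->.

1 -> 2 -> 3 -> 8 -> 13 -> 14 -> 15

Moves only go right or down, so the column and row indices never decrease.
Route from 1: 2× right (reaching 3), 2× down (reaching 13), 2× right (reaching 15) — 6 moves in all.
Check: all required cells visited.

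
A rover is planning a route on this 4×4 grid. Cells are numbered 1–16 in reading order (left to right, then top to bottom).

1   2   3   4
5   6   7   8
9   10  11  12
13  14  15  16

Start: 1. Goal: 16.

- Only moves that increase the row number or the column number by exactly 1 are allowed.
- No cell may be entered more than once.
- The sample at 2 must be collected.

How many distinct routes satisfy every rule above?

10

A right/down-only route from 1 to 16 makes exactly 3 down-moves and 3 right-moves in some order.
With no other constraints that would be C(6,3) = 20 routes.
Split at 2 and multiply the segment counts: 1→2: 1; 2→16: 10; product = 10.
That gives 10 routes.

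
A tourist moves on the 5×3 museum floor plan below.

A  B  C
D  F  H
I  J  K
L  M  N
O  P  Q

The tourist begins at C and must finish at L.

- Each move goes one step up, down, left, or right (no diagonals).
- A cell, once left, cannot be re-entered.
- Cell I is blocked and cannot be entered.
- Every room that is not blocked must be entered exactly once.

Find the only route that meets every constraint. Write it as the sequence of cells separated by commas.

Need to visit all 14 open cells exactly once, starting at C and ending at L.
Cell A has only two open neighbours (D and B), so the path must pass straight through it: one of those is the cell it's entered from and the other is where it exits.
Route from C: 2× left (reaching A), down to D, 2× right (reaching H), down to K, left to J, down to M, right to N, down to Q, 2× left (reaching O), up to L — 13 moves in all.
Check: all 14 open cells covered.

C, B, A, D, F, H, K, J, M, N, Q, P, O, L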